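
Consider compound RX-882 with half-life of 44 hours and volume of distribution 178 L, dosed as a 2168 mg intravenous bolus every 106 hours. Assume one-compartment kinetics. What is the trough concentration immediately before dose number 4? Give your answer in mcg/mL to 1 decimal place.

2.8 mcg/mL

f = (1/2)^(τ/t½) = (1/2)^(106/44) ≈ 0.1883.
C₀ = D/Vd = 2168/178 ≈ 12.180 mcg/mL.
Before the 4th dose, 3 doses have been given. Superposition: Cmin = C₀·(f + f² + … + f^3).
≈ 12.180 × (0.1883 + 0.0355 + 0.0067) ≈ 12.180 × 0.2305 ≈ 2.807 mcg/mL.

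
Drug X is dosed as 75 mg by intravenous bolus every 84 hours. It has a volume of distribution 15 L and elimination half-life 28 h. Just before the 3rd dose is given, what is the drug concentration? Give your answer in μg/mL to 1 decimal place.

f = (1/2)^(τ/t½) = (1/2)^(84/28) ≈ 0.1250.
C₀ = D/Vd = 75/15 ≈ 5.000 μg/mL.
Before the 3rd dose, 2 doses have been given. Superposition: Cmin = C₀·(f + f²).
≈ 5.000 × (0.1250 + 0.0156) ≈ 5.000 × 0.1406 ≈ 0.703 μg/mL.

0.7 μg/mL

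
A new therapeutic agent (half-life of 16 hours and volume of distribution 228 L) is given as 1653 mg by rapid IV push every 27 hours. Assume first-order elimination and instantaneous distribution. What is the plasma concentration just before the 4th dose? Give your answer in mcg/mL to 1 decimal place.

f = (1/2)^(τ/t½) = (1/2)^(27/16) ≈ 0.3105.
C₀ = D/Vd = 1653/228 ≈ 7.250 mcg/mL.
Before the 4th dose, 3 doses have been given. Superposition: Cmin = C₀·(f + f² + … + f^3).
≈ 7.250 × (0.3105 + 0.0964 + 0.0299) ≈ 7.250 × 0.4368 ≈ 3.167 mcg/mL.

3.2 mcg/mL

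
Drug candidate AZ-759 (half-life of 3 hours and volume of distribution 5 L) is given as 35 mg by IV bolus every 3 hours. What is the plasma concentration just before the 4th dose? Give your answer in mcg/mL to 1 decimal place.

6.1 mcg/mL

f = (1/2)^(τ/t½) = (1/2)^(3/3) ≈ 0.5000.
C₀ = D/Vd = 35/5 ≈ 7.000 mcg/mL.
Before the 4th dose, 3 doses have been given. Superposition: Cmin = C₀·(f + f² + … + f^3).
≈ 7.000 × (0.5000 + 0.2500 + 0.1250) ≈ 7.000 × 0.8750 ≈ 6.125 mcg/mL.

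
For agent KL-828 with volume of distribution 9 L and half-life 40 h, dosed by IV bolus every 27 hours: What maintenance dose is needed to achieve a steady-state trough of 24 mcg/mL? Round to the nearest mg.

129 mg

τ/t½ = 27/40 ≈ 0.675, so f = (1/2)^(27/40) ≈ 0.626332.
Cmin,ss = (D/Vd)·f/(1−f), so D = Cmin,ss·Vd·(1−f)/f.
D = 24 × 9 × (1−f)/f ≈ 24 × 9 × 0.59660 ≈ 128.87 mg.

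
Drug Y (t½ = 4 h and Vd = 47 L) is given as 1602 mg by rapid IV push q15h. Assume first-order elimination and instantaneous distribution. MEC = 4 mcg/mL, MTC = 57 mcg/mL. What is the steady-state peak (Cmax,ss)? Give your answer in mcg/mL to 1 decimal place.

Over one 15-h interval, 15/4 ≈ 3.75 half-lives elapse, leaving f ≈ 0.0743 of each dose.
Accumulation ratio R = 1/(1 − f) ≈ 1/0.9257 ≈ 1.0803.
Each bolus raises the concentration by D/Vd = 1602/47 ≈ 34.085 mcg/mL.
Steady-state peak Cmax,ss = C₀·R ≈ 34.085 × 1.0803 ≈ 36.822 mcg/mL.
Peak 36.8 mcg/mL vs MTC 57 mcg/mL: below toxic threshold.

36.8 mcg/mL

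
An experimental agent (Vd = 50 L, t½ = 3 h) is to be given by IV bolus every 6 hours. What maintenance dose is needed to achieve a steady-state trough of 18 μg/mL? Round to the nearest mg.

τ/t½ = 6/3 ≈ 2, so f = (1/2)^(6/3) ≈ 0.250000.
Cmin,ss = (D/Vd)·f/(1−f), so D = Cmin,ss·Vd·(1−f)/f.
D = 18 × 50 × (1−f)/f ≈ 18 × 50 × 3.00000 ≈ 2700.00 mg.

2700 mg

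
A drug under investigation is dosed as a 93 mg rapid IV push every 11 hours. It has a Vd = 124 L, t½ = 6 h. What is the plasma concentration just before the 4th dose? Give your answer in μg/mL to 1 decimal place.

f = (1/2)^(τ/t½) = (1/2)^(11/6) ≈ 0.2806.
C₀ = D/Vd = 93/124 ≈ 0.750 μg/mL.
Before the 4th dose, 3 doses have been given. Superposition: Cmin = C₀·(f + f² + … + f^3).
≈ 0.750 × (0.2806 + 0.0787 + 0.0221) ≈ 0.750 × 0.3814 ≈ 0.286 μg/mL.

0.3 μg/mL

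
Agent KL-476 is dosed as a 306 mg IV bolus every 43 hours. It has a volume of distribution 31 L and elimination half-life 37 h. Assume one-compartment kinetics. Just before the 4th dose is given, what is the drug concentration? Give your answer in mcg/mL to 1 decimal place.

7.3 mcg/mL

f = (1/2)^(τ/t½) = (1/2)^(43/37) ≈ 0.4468.
C₀ = D/Vd = 306/31 ≈ 9.871 mcg/mL.
Before the 4th dose, 3 doses have been given. Superposition: Cmin = C₀·(f + f² + … + f^3).
≈ 9.871 × (0.4468 + 0.1996 + 0.0892) ≈ 9.871 × 0.7356 ≈ 7.261 mcg/mL.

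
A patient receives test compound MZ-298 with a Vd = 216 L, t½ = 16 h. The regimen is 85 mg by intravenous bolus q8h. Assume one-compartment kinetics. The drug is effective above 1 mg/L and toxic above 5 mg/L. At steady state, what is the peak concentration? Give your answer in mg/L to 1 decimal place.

1.3 mg/L

k = ln2/t½ = ln2/16 ≈ 0.043322 h⁻¹; fraction remaining f = e^(−kτ) = e^(−0.043322×8) ≈ 0.7071.
At steady state, accumulation factor R = 1/(1 − e^(−kτ)) ≈ 3.4141.
Single-dose peak C₀ = D/Vd = 85/216 ≈ 0.394 mg/L.
Cmax,ss = C₀/(1 − f) ≈ 0.394/0.2929 ≈ 1.345 mg/L.
Peak 1.3 mg/L vs MTC 5 mg/L: below toxic threshold.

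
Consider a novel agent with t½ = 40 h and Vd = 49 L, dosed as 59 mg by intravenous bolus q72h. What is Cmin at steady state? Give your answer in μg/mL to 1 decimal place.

τ/t½ = 72/40 ≈ 1.8, so fraction remaining f = (1/2)^(72/40) ≈ 0.2872.
Accumulation ratio R = 1/(1 − f) ≈ 1/0.7128 ≈ 1.4029.
Each bolus raises the concentration by D/Vd = 59/49 ≈ 1.204 μg/mL.
Steady-state peak Cmax,ss = C₀·R ≈ 1.204 × 1.4029 ≈ 1.689 μg/mL.
Steady-state trough Cmin,ss = Cmax,ss·f ≈ 1.689 × 0.2872 ≈ 0.485 μg/mL.

0.5 μg/mL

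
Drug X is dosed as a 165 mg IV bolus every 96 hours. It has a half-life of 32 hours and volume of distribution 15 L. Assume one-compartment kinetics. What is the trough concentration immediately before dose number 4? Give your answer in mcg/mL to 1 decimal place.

f = (1/2)^(τ/t½) = (1/2)^(96/32) ≈ 0.1250.
C₀ = D/Vd = 165/15 ≈ 11.000 mcg/mL.
Before the 4th dose, 3 doses have been given. Superposition: Cmin = C₀·(f + f² + … + f^3).
≈ 11.000 × (0.1250 + 0.0156 + 0.0020) ≈ 11.000 × 0.1426 ≈ 1.569 mcg/mL.

1.6 mcg/mL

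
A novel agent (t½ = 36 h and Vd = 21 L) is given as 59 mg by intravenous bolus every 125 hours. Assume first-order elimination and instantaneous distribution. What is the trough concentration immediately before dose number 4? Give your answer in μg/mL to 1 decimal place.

0.3 μg/mL

f = (1/2)^(τ/t½) = (1/2)^(125/36) ≈ 0.0901.
C₀ = D/Vd = 59/21 ≈ 2.810 μg/mL.
Before the 4th dose, 3 doses have been given. Superposition: Cmin = C₀·(f + f² + … + f^3).
≈ 2.810 × (0.0901 + 0.0081 + 0.0007) ≈ 2.810 × 0.0989 ≈ 0.278 μg/mL.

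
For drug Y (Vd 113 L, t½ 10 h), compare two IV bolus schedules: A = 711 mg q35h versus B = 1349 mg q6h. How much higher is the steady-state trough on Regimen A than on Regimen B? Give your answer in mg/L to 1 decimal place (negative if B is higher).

-22.5 mg/L

Regimen A: f = (1/2)^(35/10) ≈ 0.0884; Cmin,ss = (711/113)·f/(1−f) ≈ 0.610 mg/L.
Regimen B: f = (1/2)^(6/10) ≈ 0.6598; Cmin,ss = (1349/113)·f/(1−f) ≈ 23.153 mg/L.
Difference ≈ 0.610 − 23.153 ≈ -22.543 mg/L.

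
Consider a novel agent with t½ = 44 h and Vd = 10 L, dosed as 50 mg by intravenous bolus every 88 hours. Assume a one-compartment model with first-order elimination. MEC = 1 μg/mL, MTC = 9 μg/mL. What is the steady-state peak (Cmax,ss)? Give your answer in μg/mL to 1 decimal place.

τ = 88 h = 2 half-lives, so f = (1/2)^2 = 0.25.
At steady state, R = 1/(1 − 0.25) = 4/3.
Single-dose peak C₀ = D/Vd = 50/10 = 5 μg/mL.
Steady-state peak Cmax,ss = C₀·R = 5 × 4/3 ≈ 6.667 μg/mL.
Peak 6.7 μg/mL vs MTC 9 μg/mL: below toxic threshold.

6.7 μg/mL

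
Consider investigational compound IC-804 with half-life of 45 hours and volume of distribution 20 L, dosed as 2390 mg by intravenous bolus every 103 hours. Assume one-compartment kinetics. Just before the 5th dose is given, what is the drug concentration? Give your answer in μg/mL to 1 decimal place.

f = (1/2)^(τ/t½) = (1/2)^(103/45) ≈ 0.2046.
C₀ = D/Vd = 2390/20 ≈ 119.500 μg/mL.
Before the 5th dose, 4 doses have been given. Superposition: Cmin = C₀·(f + f² + … + f^4).
≈ 119.500 × (0.2046 + 0.0419 + 0.0086 + 0.0018) ≈ 119.500 × 0.2569 ≈ 30.700 μg/mL.

30.7 μg/mL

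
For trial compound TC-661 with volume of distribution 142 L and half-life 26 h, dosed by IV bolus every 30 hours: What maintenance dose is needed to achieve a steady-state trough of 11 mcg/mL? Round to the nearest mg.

1914 mg

τ/t½ = 30/26 ≈ 1.1538, so f = (1/2)^(30/26) ≈ 0.449425.
Cmin,ss = (D/Vd)·f/(1−f), so D = Cmin,ss·Vd·(1−f)/f.
D = 11 × 142 × (1−f)/f ≈ 11 × 142 × 1.22507 ≈ 1913.56 mg.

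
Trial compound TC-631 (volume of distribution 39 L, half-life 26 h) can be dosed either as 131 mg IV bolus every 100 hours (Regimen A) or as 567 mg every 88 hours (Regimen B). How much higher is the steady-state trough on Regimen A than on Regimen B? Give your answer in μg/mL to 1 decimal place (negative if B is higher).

Regimen A: f = (1/2)^(100/26) ≈ 0.0695; Cmin,ss = (131/39)·f/(1−f) ≈ 0.251 μg/mL.
Regimen B: f = (1/2)^(88/26) ≈ 0.0957; Cmin,ss = (567/39)·f/(1−f) ≈ 1.539 μg/mL.
Difference ≈ 0.251 − 1.539 ≈ -1.288 μg/mL.

-1.3 μg/mL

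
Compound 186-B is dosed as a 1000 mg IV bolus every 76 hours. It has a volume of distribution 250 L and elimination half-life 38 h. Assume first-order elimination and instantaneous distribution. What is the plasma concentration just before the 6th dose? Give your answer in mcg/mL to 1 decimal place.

1.3 mcg/mL

f = (1/2)^(τ/t½) = (1/2)^(76/38) ≈ 0.2500.
C₀ = D/Vd = 1000/250 ≈ 4.000 mcg/mL.
Before the 6th dose, 5 doses have been given. Superposition: Cmin = C₀·(f + f² + … + f^5).
≈ 4.000 × (0.2500 + 0.0625 + 0.0156 + 0.0039 + 0.0010) ≈ 4.000 × 0.3330 ≈ 1.332 mcg/mL.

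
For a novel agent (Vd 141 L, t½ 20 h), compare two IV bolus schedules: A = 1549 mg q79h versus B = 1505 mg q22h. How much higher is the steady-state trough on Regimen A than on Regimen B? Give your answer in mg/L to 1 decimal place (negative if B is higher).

Regimen A: f = (1/2)^(79/20) ≈ 0.0647; Cmin,ss = (1549/141)·f/(1−f) ≈ 0.760 mg/L.
Regimen B: f = (1/2)^(22/20) ≈ 0.4665; Cmin,ss = (1505/141)·f/(1−f) ≈ 9.333 mg/L.
Difference ≈ 0.760 − 9.333 ≈ -8.573 mg/L.

-8.6 mg/L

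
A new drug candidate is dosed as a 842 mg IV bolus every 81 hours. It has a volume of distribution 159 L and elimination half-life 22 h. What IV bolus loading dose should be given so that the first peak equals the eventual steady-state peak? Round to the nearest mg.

f = (1/2)^(81/22) ≈ 0.077922; accumulation ratio R = 1/(1−f) ≈ 1.08451.
Loading dose to hit Cmax,ss on first dose: D_load = D_maint·R ≈ 842 × 1.08451 ≈ 913.16 mg.

913 mg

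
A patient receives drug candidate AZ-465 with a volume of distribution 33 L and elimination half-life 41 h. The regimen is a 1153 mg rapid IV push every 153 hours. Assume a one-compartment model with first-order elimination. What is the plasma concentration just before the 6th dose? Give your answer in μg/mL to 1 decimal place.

2.8 μg/mL

f = (1/2)^(τ/t½) = (1/2)^(153/41) ≈ 0.0753.
C₀ = D/Vd = 1153/33 ≈ 34.939 μg/mL.
Before the 6th dose, 5 doses have been given. Superposition: Cmin = C₀·(f + f² + … + f^5).
≈ 34.939 × (0.0753 + 0.0057 + 0.0004 + 0.0000 + 0.0000) ≈ 34.939 × 0.0814 ≈ 2.844 μg/mL.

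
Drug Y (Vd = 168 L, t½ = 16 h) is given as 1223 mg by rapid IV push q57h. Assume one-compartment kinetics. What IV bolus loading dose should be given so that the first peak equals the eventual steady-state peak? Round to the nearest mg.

f = (1/2)^(57/16) ≈ 0.084641; accumulation ratio R = 1/(1−f) ≈ 1.09247.
Loading dose to hit Cmax,ss on first dose: D_load = D_maint·R ≈ 1223 × 1.09247 ≈ 1336.09 mg.

1336 mg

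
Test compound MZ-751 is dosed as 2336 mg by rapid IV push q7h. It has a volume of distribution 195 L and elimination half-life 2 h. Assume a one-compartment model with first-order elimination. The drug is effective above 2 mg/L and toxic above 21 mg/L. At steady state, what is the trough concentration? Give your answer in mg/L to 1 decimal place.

1.2 mg/L

τ/t½ = 7/2 ≈ 3.5, so fraction remaining f = (1/2)^(7/2) ≈ 0.0884.
Single-dose peak C₀ = D/Vd = 2336/195 ≈ 11.979 mg/L.
Steady-state trough Cmin,ss = C₀·f/(1−f) ≈ 11.979 × 0.0884/0.9116 ≈ 1.162 mg/L.
Trough 1.2 mg/L vs MEC 2 mg/L: subtherapeutic.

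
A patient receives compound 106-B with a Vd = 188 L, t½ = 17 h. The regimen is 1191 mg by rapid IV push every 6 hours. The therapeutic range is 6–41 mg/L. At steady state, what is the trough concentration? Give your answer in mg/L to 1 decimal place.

22.9 mg/L

τ/t½ = 6/17 ≈ 0.35294, so fraction remaining f = (1/2)^(6/17) ≈ 0.7830.
Accumulation ratio R = 1/(1 − f) ≈ 1/0.2170 ≈ 4.6083.
Single-dose peak C₀ = D/Vd = 1191/188 ≈ 6.335 mg/L.
Cmax,ss = C₀/(1 − f) ≈ 6.335/0.2170 ≈ 29.194 mg/L.
One interval later, Cmin,ss = Cmax,ss·e^(−kτ) ≈ 29.194 × 0.7830 ≈ 22.859 mg/L.
Trough 22.9 mg/L vs MEC 6 mg/L: adequate.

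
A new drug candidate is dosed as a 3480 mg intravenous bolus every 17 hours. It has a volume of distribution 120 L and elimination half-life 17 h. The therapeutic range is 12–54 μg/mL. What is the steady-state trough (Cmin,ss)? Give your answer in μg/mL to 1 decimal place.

The dosing interval is 1 half-life, so f = 2^(−1) = 0.5.
Accumulation ratio R = 1/(1 − f) = 1/0.5 = 2/1.
Single-dose peak C₀ = D/Vd = 3480/120 = 29 μg/mL.
Steady-state peak Cmax,ss = C₀·R = 29 × 2/1 ≈ 58.000 μg/mL.
Steady-state trough Cmin,ss = Cmax,ss·f ≈ 58.000 × 0.5 ≈ 29.000 μg/mL.
Trough 29.0 μg/mL vs MEC 12 μg/mL: adequate.

29.0 μg/mL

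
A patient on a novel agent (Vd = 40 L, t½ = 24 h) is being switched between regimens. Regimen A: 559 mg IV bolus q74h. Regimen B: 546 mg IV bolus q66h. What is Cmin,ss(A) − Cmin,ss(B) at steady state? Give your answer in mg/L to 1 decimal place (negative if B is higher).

-0.5 mg/L

Regimen A: f = (1/2)^(74/24) ≈ 0.1180; Cmin,ss = (559/40)·f/(1−f) ≈ 1.870 mg/L.
Regimen B: f = (1/2)^(66/24) ≈ 0.1487; Cmin,ss = (546/40)·f/(1−f) ≈ 2.384 mg/L.
Difference ≈ 1.870 − 2.384 ≈ -0.514 mg/L.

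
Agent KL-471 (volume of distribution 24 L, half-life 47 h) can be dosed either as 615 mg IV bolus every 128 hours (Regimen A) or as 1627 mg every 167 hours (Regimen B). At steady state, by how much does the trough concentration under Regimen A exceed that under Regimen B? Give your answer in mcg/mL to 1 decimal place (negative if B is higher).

Regimen A: f = (1/2)^(128/47) ≈ 0.1514; Cmin,ss = (615/24)·f/(1−f) ≈ 4.572 mcg/mL.
Regimen B: f = (1/2)^(167/47) ≈ 0.0852; Cmin,ss = (1627/24)·f/(1−f) ≈ 6.314 mcg/mL.
Difference ≈ 4.572 − 6.314 ≈ -1.742 mcg/mL.

-1.7 mcg/mL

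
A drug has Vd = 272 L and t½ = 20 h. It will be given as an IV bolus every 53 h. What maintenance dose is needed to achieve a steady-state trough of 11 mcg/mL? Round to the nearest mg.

15788 mg

τ/t½ = 53/20 ≈ 2.65, so f = (1/2)^(53/20) ≈ 0.159320.
Cmin,ss = (D/Vd)·f/(1−f), so D = Cmin,ss·Vd·(1−f)/f.
D = 11 × 272 × (1−f)/f ≈ 11 × 272 × 5.27668 ≈ 15787.83 mg.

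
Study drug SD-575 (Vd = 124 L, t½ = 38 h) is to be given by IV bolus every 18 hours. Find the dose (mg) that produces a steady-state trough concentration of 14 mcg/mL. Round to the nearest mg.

τ/t½ = 18/38 ≈ 0.47368, so f = (1/2)^(18/38) ≈ 0.720123.
Cmin,ss = (D/Vd)·f/(1−f), so D = Cmin,ss·Vd·(1−f)/f.
D = 14 × 124 × (1−f)/f ≈ 14 × 124 × 0.38865 ≈ 674.70 mg.

675 mg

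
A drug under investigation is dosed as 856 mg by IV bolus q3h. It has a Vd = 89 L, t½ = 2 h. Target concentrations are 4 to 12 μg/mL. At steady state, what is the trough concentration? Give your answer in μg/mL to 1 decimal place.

Over one 3-h interval, 3/2 ≈ 1.5 half-lives elapse, leaving f ≈ 0.3536 of each dose.
Accumulation ratio R = 1/(1 − f) ≈ 1/0.6464 ≈ 1.5470.
Each bolus raises the concentration by D/Vd = 856/89 ≈ 9.618 μg/mL.
Steady-state peak Cmax,ss = C₀·R ≈ 9.618 × 1.5470 ≈ 14.879 μg/mL.
Steady-state trough Cmin,ss = Cmax,ss·f ≈ 14.879 × 0.3536 ≈ 5.261 μg/mL.
Trough 5.3 μg/mL vs MEC 4 μg/mL: adequate.

5.3 μg/mL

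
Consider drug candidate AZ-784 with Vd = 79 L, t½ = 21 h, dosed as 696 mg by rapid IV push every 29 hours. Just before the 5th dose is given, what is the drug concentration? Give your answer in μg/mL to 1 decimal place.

5.4 μg/mL

f = (1/2)^(τ/t½) = (1/2)^(29/21) ≈ 0.3840.
C₀ = D/Vd = 696/79 ≈ 8.810 μg/mL.
Before the 5th dose, 4 doses have been given. Superposition: Cmin = C₀·(f + f² + … + f^4).
≈ 8.810 × (0.3840 + 0.1475 + 0.0566 + 0.0217) ≈ 8.810 × 0.6098 ≈ 5.372 μg/mL.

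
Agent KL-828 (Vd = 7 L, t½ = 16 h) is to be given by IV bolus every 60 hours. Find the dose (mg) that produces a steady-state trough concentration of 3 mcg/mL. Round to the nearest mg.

262 mg

τ/t½ = 60/16 ≈ 3.75, so f = (1/2)^(60/16) ≈ 0.074325.
Cmin,ss = (D/Vd)·f/(1−f), so D = Cmin,ss·Vd·(1−f)/f.
D = 3 × 7 × (1−f)/f ≈ 3 × 7 × 12.45442 ≈ 261.54 mg.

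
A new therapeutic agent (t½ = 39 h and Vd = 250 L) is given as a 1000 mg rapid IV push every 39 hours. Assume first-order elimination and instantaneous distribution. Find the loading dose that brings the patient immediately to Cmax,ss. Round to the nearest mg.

f = (1/2)^(39/39) ≈ 0.500000; accumulation ratio R = 1/(1−f) ≈ 2.00000.
Loading dose to hit Cmax,ss on first dose: D_load = D_maint·R ≈ 1000 × 2.00000 ≈ 2000.00 mg.

2000 mg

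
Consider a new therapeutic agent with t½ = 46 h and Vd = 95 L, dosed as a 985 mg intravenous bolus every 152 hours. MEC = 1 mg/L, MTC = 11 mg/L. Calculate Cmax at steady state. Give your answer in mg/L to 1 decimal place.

k = ln2/t½ = ln2/46 ≈ 0.015068 h⁻¹; fraction remaining f = e^(−kτ) = e^(−0.015068×152) ≈ 0.1012.
Accumulation ratio R = 1/(1 − f) ≈ 1/0.8988 ≈ 1.1126.
Each bolus raises the concentration by D/Vd = 985/95 ≈ 10.368 mg/L.
Cmax,ss = C₀/(1 − f) ≈ 10.368/0.8988 ≈ 11.535 mg/L.
Peak 11.5 mg/L vs MTC 11 mg/L: exceeds toxic threshold.

11.5 mg/L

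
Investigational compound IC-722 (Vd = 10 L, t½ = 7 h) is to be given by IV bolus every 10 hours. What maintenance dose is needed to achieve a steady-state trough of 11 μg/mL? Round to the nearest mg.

τ/t½ = 10/7 ≈ 1.4286, so f = (1/2)^(10/7) ≈ 0.371499.
Cmin,ss = (D/Vd)·f/(1−f), so D = Cmin,ss·Vd·(1−f)/f.
D = 11 × 10 × (1−f)/f ≈ 11 × 10 × 1.69180 ≈ 186.10 mg.

186 mg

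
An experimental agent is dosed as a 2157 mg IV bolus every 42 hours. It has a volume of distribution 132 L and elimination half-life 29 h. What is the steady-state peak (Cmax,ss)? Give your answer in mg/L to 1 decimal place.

25.8 mg/L

τ/t½ = 42/29 ≈ 1.4483, so fraction remaining f = (1/2)^(42/29) ≈ 0.3665.
Accumulation ratio R = 1/(1 − f) ≈ 1/0.6335 ≈ 1.5785.
Each bolus raises the concentration by D/Vd = 2157/132 ≈ 16.341 mg/L.
Steady-state peak Cmax,ss = C₀·R ≈ 16.341 × 1.5785 ≈ 25.794 mg/L.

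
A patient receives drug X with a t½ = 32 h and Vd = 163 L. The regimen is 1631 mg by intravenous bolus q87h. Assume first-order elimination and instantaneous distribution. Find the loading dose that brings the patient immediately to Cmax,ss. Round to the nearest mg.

1923 mg

f = (1/2)^(87/32) ≈ 0.151906; accumulation ratio R = 1/(1−f) ≈ 1.17911.
Loading dose to hit Cmax,ss on first dose: D_load = D_maint·R ≈ 1631 × 1.17911 ≈ 1923.13 mg.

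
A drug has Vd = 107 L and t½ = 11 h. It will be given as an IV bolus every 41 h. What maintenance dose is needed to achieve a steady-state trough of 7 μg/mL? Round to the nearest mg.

τ/t½ = 41/11 ≈ 3.7273, so f = (1/2)^(41/11) ≈ 0.075506.
Cmin,ss = (D/Vd)·f/(1−f), so D = Cmin,ss·Vd·(1−f)/f.
D = 7 × 107 × (1−f)/f ≈ 7 × 107 × 12.24398 ≈ 9170.74 mg.

9171 mg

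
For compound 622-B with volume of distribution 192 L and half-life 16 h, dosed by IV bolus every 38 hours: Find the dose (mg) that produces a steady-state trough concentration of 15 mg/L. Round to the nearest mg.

12060 mg

τ/t½ = 38/16 ≈ 2.375, so f = (1/2)^(38/16) ≈ 0.192776.
Cmin,ss = (D/Vd)·f/(1−f), so D = Cmin,ss·Vd·(1−f)/f.
D = 15 × 192 × (1−f)/f ≈ 15 × 192 × 4.18737 ≈ 12059.63 mg.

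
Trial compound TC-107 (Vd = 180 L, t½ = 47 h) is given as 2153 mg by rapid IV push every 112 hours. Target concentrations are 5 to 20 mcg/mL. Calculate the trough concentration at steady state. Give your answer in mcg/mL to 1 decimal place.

k = ln2/t½ = ln2/47 ≈ 0.014748 h⁻¹; fraction remaining f = e^(−kτ) = e^(−0.014748×112) ≈ 0.1917.
Each bolus raises the concentration by D/Vd = 2153/180 ≈ 11.961 mcg/mL.
Steady-state trough Cmin,ss = C₀·f/(1−f) ≈ 11.961 × 0.1917/0.8083 ≈ 2.837 mcg/mL.
Trough 2.8 mcg/mL vs MEC 5 mcg/mL: subtherapeutic.

2.8 mcg/mL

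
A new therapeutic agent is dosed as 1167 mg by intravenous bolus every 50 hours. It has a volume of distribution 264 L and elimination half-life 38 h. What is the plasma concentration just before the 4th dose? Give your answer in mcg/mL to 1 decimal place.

2.8 mcg/mL

f = (1/2)^(τ/t½) = (1/2)^(50/38) ≈ 0.4017.
C₀ = D/Vd = 1167/264 ≈ 4.420 mcg/mL.
Before the 4th dose, 3 doses have been given. Superposition: Cmin = C₀·(f + f² + … + f^3).
≈ 4.420 × (0.4017 + 0.1614 + 0.0648) ≈ 4.420 × 0.6279 ≈ 2.775 mcg/mL.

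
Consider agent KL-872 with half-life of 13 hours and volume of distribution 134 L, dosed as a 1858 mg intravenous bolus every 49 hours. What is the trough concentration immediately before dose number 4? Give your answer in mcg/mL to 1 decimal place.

f = (1/2)^(τ/t½) = (1/2)^(49/13) ≈ 0.0733.
C₀ = D/Vd = 1858/134 ≈ 13.866 mcg/mL.
Before the 4th dose, 3 doses have been given. Superposition: Cmin = C₀·(f + f² + … + f^3).
≈ 13.866 × (0.0733 + 0.0054 + 0.0004) ≈ 13.866 × 0.0791 ≈ 1.097 mcg/mL.

1.1 mcg/mL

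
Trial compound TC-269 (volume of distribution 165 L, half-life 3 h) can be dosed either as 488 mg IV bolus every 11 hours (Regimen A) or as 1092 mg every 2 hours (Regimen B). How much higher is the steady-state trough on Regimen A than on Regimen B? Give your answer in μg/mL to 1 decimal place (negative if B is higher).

-11.0 μg/mL

Regimen A: f = (1/2)^(11/3) ≈ 0.0787; Cmin,ss = (488/165)·f/(1−f) ≈ 0.253 μg/mL.
Regimen B: f = (1/2)^(2/3) ≈ 0.6300; Cmin,ss = (1092/165)·f/(1−f) ≈ 11.269 μg/mL.
Difference ≈ 0.253 − 11.269 ≈ -11.016 μg/mL.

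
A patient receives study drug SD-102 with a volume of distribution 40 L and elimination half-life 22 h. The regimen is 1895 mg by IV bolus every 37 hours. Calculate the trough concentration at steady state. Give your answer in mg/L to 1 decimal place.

Over one 37-h interval, 37/22 ≈ 1.6818 half-lives elapse, leaving f ≈ 0.3117 of each dose.
At steady state, accumulation factor R = 1/(1 − e^(−kτ)) ≈ 1.4529.
Each bolus raises the concentration by D/Vd = 1895/40 ≈ 47.375 mg/L.
Cmax,ss = C₀/(1 − f) ≈ 47.375/0.6883 ≈ 68.829 mg/L.
Steady-state trough Cmin,ss = Cmax,ss·f ≈ 68.829 × 0.3117 ≈ 21.454 mg/L.

21.5 mg/L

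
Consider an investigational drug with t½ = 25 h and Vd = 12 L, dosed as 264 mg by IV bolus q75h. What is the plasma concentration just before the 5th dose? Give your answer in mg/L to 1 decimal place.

f = (1/2)^(τ/t½) = (1/2)^(75/25) ≈ 0.1250.
C₀ = D/Vd = 264/12 ≈ 22.000 mg/L.
Before the 5th dose, 4 doses have been given. Superposition: Cmin = C₀·(f + f² + … + f^4).
≈ 22.000 × (0.1250 + 0.0156 + 0.0020 + 0.0002) ≈ 22.000 × 0.1428 ≈ 3.142 mg/L.

3.1 mg/L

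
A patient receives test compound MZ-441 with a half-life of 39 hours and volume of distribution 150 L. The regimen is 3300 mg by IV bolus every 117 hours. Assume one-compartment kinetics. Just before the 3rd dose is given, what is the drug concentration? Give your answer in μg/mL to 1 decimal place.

f = (1/2)^(τ/t½) = (1/2)^(117/39) ≈ 0.1250.
C₀ = D/Vd = 3300/150 ≈ 22.000 μg/mL.
Before the 3rd dose, 2 doses have been given. Superposition: Cmin = C₀·(f + f²).
≈ 22.000 × (0.1250 + 0.0156) ≈ 22.000 × 0.1406 ≈ 3.093 μg/mL.

3.1 μg/mL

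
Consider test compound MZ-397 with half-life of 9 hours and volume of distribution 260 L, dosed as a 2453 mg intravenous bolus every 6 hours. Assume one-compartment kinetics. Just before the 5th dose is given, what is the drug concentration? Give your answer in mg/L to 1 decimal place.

13.5 mg/L

f = (1/2)^(τ/t½) = (1/2)^(6/9) ≈ 0.6300.
C₀ = D/Vd = 2453/260 ≈ 9.435 mg/L.
Before the 5th dose, 4 doses have been given. Superposition: Cmin = C₀·(f + f² + … + f^4).
≈ 9.435 × (0.6300 + 0.3969 + 0.2500 + 0.1575) ≈ 9.435 × 1.4344 ≈ 13.534 mg/L.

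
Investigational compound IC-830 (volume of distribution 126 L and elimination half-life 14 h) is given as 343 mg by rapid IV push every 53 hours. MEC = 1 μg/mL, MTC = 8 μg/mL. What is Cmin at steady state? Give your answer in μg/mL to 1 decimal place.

Over one 53-h interval, 53/14 ≈ 3.7857 half-lives elapse, leaving f ≈ 0.0725 of each dose.
Accumulation ratio R = 1/(1 − f) ≈ 1/0.9275 ≈ 1.0782.
Single-dose peak C₀ = D/Vd = 343/126 ≈ 2.722 μg/mL.
Steady-state peak Cmax,ss = C₀·R ≈ 2.722 × 1.0782 ≈ 2.935 μg/mL.
One interval later, Cmin,ss = Cmax,ss·e^(−kτ) ≈ 2.935 × 0.0725 ≈ 0.213 μg/mL.
Trough 0.2 μg/mL vs MEC 1 μg/mL: subtherapeutic.

0.2 μg/mL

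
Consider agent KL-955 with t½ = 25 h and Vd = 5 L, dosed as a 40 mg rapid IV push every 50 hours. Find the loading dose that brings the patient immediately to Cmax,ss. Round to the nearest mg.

f = (1/2)^(50/25) ≈ 0.250000; accumulation ratio R = 1/(1−f) ≈ 1.33333.
Loading dose to hit Cmax,ss on first dose: D_load = D_maint·R ≈ 40 × 1.33333 ≈ 53.33 mg.

53 mg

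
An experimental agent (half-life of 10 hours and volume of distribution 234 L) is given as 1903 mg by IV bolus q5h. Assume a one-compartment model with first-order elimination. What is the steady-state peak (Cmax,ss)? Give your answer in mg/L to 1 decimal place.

27.8 mg/L

Over one 5-h interval, 5/10 ≈ 0.5 half-lives elapse, leaving f ≈ 0.7071 of each dose.
At steady state, accumulation factor R = 1/(1 − e^(−kτ)) ≈ 3.4141.
Each bolus raises the concentration by D/Vd = 1903/234 ≈ 8.132 mg/L.
Steady-state peak Cmax,ss = C₀·R ≈ 8.132 × 3.4141 ≈ 27.763 mg/L.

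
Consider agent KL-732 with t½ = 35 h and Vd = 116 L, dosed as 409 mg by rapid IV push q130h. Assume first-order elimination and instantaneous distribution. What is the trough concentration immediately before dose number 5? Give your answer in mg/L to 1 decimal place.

0.3 mg/L

f = (1/2)^(τ/t½) = (1/2)^(130/35) ≈ 0.0762.
C₀ = D/Vd = 409/116 ≈ 3.526 mg/L.
Before the 5th dose, 4 doses have been given. Superposition: Cmin = C₀·(f + f² + … + f^4).
≈ 3.526 × (0.0762 + 0.0058 + 0.0004 + 0.0000) ≈ 3.526 × 0.0824 ≈ 0.291 mg/L.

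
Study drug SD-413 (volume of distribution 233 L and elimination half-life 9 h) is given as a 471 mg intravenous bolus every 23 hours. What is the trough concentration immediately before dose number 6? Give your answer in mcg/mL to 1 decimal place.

0.4 mcg/mL

f = (1/2)^(τ/t½) = (1/2)^(23/9) ≈ 0.1701.
C₀ = D/Vd = 471/233 ≈ 2.021 mcg/mL.
Before the 6th dose, 5 doses have been given. Superposition: Cmin = C₀·(f + f² + … + f^5).
≈ 2.021 × (0.1701 + 0.0289 + 0.0049 + 0.0008 + 0.0001) ≈ 2.021 × 0.2048 ≈ 0.414 mcg/mL.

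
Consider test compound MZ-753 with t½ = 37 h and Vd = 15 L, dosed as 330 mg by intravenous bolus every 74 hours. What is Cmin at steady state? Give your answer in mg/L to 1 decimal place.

τ = 74 h = 2 half-lives, so f = (1/2)^2 = 0.25.
Accumulation ratio R = 1/(1 − f) = 1/0.75 = 4/3.
Single-dose peak C₀ = D/Vd = 330/15 = 22 mg/L.
Steady-state peak Cmax,ss = C₀·R = 22 × 4/3 ≈ 29.333 mg/L.
Steady-state trough Cmin,ss = Cmax,ss·f ≈ 29.333 × 0.25 ≈ 7.333 mg/L.

7.3 mg/L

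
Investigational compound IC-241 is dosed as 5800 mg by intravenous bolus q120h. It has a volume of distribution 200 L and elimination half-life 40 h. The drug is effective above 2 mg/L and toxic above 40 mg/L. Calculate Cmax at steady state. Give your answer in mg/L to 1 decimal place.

33.1 mg/L

The dosing interval is 3 half-lives, so f = 2^(−3) = 0.125.
Accumulation ratio R = 1/(1 − f) = 1/0.875 = 8/7.
Single-dose peak C₀ = D/Vd = 5800/200 = 29 mg/L.
Steady-state peak Cmax,ss = C₀·R = 29 × 8/7 ≈ 33.143 mg/L.
Peak 33.1 mg/L vs MTC 40 mg/L: below toxic threshold.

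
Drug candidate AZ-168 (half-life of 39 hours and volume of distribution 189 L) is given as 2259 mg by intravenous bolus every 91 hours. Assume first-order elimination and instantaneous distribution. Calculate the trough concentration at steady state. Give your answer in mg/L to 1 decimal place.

3.0 mg/L

τ/t½ = 91/39 ≈ 2.3333, so fraction remaining f = (1/2)^(91/39) ≈ 0.1984.
Accumulation ratio R = 1/(1 − f) ≈ 1/0.8016 ≈ 1.2475.
Single-dose peak C₀ = D/Vd = 2259/189 ≈ 11.952 mg/L.
Steady-state peak Cmax,ss = C₀·R ≈ 11.952 × 1.2475 ≈ 14.910 mg/L.
Steady-state trough Cmin,ss = Cmax,ss·f ≈ 14.910 × 0.1984 ≈ 2.958 mg/L.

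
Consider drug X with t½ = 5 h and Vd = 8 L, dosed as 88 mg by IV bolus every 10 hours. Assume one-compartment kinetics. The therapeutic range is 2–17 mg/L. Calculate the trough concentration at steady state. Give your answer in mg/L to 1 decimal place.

The dosing interval is 2 half-lives, so f = 2^(−2) = 0.25.
At steady state, R = 1/(1 − 0.25) = 4/3.
Single-dose peak C₀ = D/Vd = 88/8 = 11 mg/L.
Steady-state peak Cmax,ss = C₀·R = 11 × 4/3 ≈ 14.667 mg/L.
Steady-state trough Cmin,ss = Cmax,ss·f ≈ 14.667 × 0.25 ≈ 3.667 mg/L.
Trough 3.7 mg/L vs MEC 2 mg/L: adequate.

3.7 mg/L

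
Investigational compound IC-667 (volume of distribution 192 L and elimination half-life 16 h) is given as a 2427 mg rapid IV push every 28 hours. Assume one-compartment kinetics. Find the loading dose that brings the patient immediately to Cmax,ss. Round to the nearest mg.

3454 mg

f = (1/2)^(28/16) ≈ 0.297302; accumulation ratio R = 1/(1−f) ≈ 1.42309.
Loading dose to hit Cmax,ss on first dose: D_load = D_maint·R ≈ 2427 × 1.42309 ≈ 3453.84 mg.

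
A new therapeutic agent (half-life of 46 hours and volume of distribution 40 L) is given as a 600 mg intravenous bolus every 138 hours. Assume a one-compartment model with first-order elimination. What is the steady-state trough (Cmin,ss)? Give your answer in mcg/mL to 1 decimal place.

The dosing interval is 3 half-lives, so f = 2^(−3) = 0.125.
Accumulation ratio R = 1/(1 − f) = 1/0.875 = 8/7.
Single-dose peak C₀ = D/Vd = 600/40 = 15 mcg/mL.
Steady-state peak Cmax,ss = C₀·R = 15 × 8/7 ≈ 17.143 mcg/mL.
Steady-state trough Cmin,ss = Cmax,ss·f ≈ 17.143 × 0.125 ≈ 2.143 mcg/mL.

2.1 mcg/mL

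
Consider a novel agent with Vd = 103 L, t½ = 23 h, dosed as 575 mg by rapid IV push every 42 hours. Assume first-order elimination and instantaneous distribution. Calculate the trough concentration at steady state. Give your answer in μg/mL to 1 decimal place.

Over one 42-h interval, 42/23 ≈ 1.8261 half-lives elapse, leaving f ≈ 0.2820 of each dose.
At steady state, accumulation factor R = 1/(1 − e^(−kτ)) ≈ 1.3928.
Single-dose peak C₀ = D/Vd = 575/103 ≈ 5.583 μg/mL.
Cmax,ss = C₀/(1 − f) ≈ 5.583/0.7180 ≈ 7.776 μg/mL.
One interval later, Cmin,ss = Cmax,ss·e^(−kτ) ≈ 7.776 × 0.2820 ≈ 2.193 μg/mL.

2.2 μg/mL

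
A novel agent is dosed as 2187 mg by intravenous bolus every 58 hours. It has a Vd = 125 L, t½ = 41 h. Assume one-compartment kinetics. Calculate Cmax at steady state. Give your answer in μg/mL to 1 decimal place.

28.0 μg/mL

Over one 58-h interval, 58/41 ≈ 1.4146 half-lives elapse, leaving f ≈ 0.3751 of each dose.
Accumulation ratio R = 1/(1 − f) ≈ 1/0.6249 ≈ 1.6003.
Each bolus raises the concentration by D/Vd = 2187/125 ≈ 17.496 μg/mL.
Steady-state peak Cmax,ss = C₀·R ≈ 17.496 × 1.6003 ≈ 27.999 μg/mL.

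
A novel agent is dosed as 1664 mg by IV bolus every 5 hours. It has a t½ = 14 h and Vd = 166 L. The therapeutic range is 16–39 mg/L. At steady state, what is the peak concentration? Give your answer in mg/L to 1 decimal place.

45.7 mg/L

Over one 5-h interval, 5/14 ≈ 0.35714 half-lives elapse, leaving f ≈ 0.7807 of each dose.
At steady state, accumulation factor R = 1/(1 − e^(−kτ)) ≈ 4.5600.
Each bolus raises the concentration by D/Vd = 1664/166 ≈ 10.024 mg/L.
Steady-state peak Cmax,ss = C₀·R ≈ 10.024 × 4.5600 ≈ 45.709 mg/L.
Peak 45.7 mg/L vs MTC 39 mg/L: exceeds toxic threshold.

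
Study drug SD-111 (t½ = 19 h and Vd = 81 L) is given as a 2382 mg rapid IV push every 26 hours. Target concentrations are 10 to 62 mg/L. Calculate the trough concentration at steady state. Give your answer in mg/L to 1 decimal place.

18.6 mg/L

k = ln2/t½ = ln2/19 ≈ 0.036481 h⁻¹; fraction remaining f = e^(−kτ) = e^(−0.036481×26) ≈ 0.3873.
At steady state, accumulation factor R = 1/(1 − e^(−kτ)) ≈ 1.6321.
Each bolus raises the concentration by D/Vd = 2382/81 ≈ 29.407 mg/L.
Steady-state peak Cmax,ss = C₀·R ≈ 29.407 × 1.6321 ≈ 47.995 mg/L.
Steady-state trough Cmin,ss = Cmax,ss·f ≈ 47.995 × 0.3873 ≈ 18.588 mg/L.
Trough 18.6 mg/L vs MEC 10 mg/L: adequate.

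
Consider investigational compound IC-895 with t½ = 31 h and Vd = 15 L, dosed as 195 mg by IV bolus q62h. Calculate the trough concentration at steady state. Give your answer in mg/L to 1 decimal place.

The dosing interval is 2 half-lives, so f = 2^(−2) = 0.25.
Accumulation ratio R = 1/(1 − f) = 1/0.75 = 4/3.
Single-dose peak C₀ = D/Vd = 195/15 = 13 mg/L.
Steady-state peak Cmax,ss = C₀·R = 13 × 4/3 ≈ 17.333 mg/L.
Steady-state trough Cmin,ss = Cmax,ss·f ≈ 17.333 × 0.25 ≈ 4.333 mg/L.

4.3 mg/L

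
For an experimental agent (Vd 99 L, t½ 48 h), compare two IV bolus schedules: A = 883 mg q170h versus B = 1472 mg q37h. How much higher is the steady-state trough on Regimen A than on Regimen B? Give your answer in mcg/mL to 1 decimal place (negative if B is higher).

-20.2 mcg/mL

Regimen A: f = (1/2)^(170/48) ≈ 0.0859; Cmin,ss = (883/99)·f/(1−f) ≈ 0.838 mcg/mL.
Regimen B: f = (1/2)^(37/48) ≈ 0.5861; Cmin,ss = (1472/99)·f/(1−f) ≈ 21.055 mcg/mL.
Difference ≈ 0.838 − 21.055 ≈ -20.217 mcg/mL.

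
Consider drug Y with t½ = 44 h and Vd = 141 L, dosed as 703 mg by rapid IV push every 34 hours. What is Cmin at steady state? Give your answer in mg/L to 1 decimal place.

k = ln2/t½ = ln2/44 ≈ 0.015753 h⁻¹; fraction remaining f = e^(−kτ) = e^(−0.015753×34) ≈ 0.5853.
Accumulation ratio R = 1/(1 − f) ≈ 1/0.4147 ≈ 2.4114.
Each bolus raises the concentration by D/Vd = 703/141 ≈ 4.986 mg/L.
Steady-state peak Cmax,ss = C₀·R ≈ 4.986 × 2.4114 ≈ 12.023 mg/L.
Steady-state trough Cmin,ss = Cmax,ss·f ≈ 12.023 × 0.5853 ≈ 7.037 mg/L.

7.0 mg/L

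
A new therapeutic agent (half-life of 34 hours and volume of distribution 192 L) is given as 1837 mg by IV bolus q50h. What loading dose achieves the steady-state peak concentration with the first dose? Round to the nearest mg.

2874 mg

f = (1/2)^(50/34) ≈ 0.360835; accumulation ratio R = 1/(1−f) ≈ 1.56454.
Loading dose to hit Cmax,ss on first dose: D_load = D_maint·R ≈ 1837 × 1.56454 ≈ 2874.06 mg.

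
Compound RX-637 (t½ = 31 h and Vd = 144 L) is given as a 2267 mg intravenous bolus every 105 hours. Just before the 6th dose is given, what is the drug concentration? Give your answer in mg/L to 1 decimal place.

f = (1/2)^(τ/t½) = (1/2)^(105/31) ≈ 0.0956.
C₀ = D/Vd = 2267/144 ≈ 15.743 mg/L.
Before the 6th dose, 5 doses have been given. Superposition: Cmin = C₀·(f + f² + … + f^5).
≈ 15.743 × (0.0956 + 0.0091 + 0.0009 + 0.0001 + 0.0000) ≈ 15.743 × 0.1057 ≈ 1.664 mg/L.

1.7 mg/L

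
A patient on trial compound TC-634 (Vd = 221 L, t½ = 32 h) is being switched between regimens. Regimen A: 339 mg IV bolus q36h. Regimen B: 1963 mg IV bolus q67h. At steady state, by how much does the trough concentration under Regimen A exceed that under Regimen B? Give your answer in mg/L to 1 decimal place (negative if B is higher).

Regimen A: f = (1/2)^(36/32) ≈ 0.4585; Cmin,ss = (339/221)·f/(1−f) ≈ 1.299 mg/L.
Regimen B: f = (1/2)^(67/32) ≈ 0.2343; Cmin,ss = (1963/221)·f/(1−f) ≈ 2.718 mg/L.
Difference ≈ 1.299 − 2.718 ≈ -1.419 mg/L.

-1.4 mg/L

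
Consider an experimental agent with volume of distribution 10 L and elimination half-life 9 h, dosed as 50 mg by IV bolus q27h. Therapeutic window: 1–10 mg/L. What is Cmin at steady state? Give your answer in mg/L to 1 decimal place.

0.7 mg/L

The dosing interval is 3 half-lives, so f = 2^(−3) = 0.125.
Accumulation ratio R = 1/(1 − f) = 1/0.875 = 8/7.
Single-dose peak C₀ = D/Vd = 50/10 = 5 mg/L.
Steady-state peak Cmax,ss = C₀·R = 5 × 8/7 ≈ 5.714 mg/L.
Steady-state trough Cmin,ss = Cmax,ss·f ≈ 5.714 × 0.125 ≈ 0.714 mg/L.
Trough 0.7 mg/L vs MEC 1 mg/L: subtherapeutic.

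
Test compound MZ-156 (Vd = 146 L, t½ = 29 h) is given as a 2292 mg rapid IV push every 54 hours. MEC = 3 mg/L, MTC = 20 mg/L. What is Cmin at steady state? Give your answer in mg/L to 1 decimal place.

τ/t½ = 54/29 ≈ 1.8621, so fraction remaining f = (1/2)^(54/29) ≈ 0.2751.
At steady state, accumulation factor R = 1/(1 − e^(−kτ)) ≈ 1.3795.
Single-dose peak C₀ = D/Vd = 2292/146 ≈ 15.699 mg/L.
Cmax,ss = C₀/(1 − f) ≈ 15.699/0.7249 ≈ 21.657 mg/L.
One interval later, Cmin,ss = Cmax,ss·e^(−kτ) ≈ 21.657 × 0.2751 ≈ 5.958 mg/L.
Trough 6.0 mg/L vs MEC 3 mg/L: adequate.

6.0 mg/L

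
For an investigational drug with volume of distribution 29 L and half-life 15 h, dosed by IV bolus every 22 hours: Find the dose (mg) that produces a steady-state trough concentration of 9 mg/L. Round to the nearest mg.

460 mg

τ/t½ = 22/15 ≈ 1.4667, so f = (1/2)^(22/15) ≈ 0.361817.
Cmin,ss = (D/Vd)·f/(1−f), so D = Cmin,ss·Vd·(1−f)/f.
D = 9 × 29 × (1−f)/f ≈ 9 × 29 × 1.76383 ≈ 460.36 mg.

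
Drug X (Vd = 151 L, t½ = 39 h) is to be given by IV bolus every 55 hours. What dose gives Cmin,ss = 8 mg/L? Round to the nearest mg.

τ/t½ = 55/39 ≈ 1.4103, so f = (1/2)^(55/39) ≈ 0.376245.
Cmin,ss = (D/Vd)·f/(1−f), so D = Cmin,ss·Vd·(1−f)/f.
D = 8 × 151 × (1−f)/f ≈ 8 × 151 × 1.65784 ≈ 2002.67 mg.

2003 mg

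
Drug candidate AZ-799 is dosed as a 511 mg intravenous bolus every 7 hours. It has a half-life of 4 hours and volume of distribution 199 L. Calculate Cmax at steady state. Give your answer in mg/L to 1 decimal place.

Over one 7-h interval, 7/4 ≈ 1.75 half-lives elapse, leaving f ≈ 0.2973 of each dose.
At steady state, accumulation factor R = 1/(1 − e^(−kτ)) ≈ 1.4231.
Single-dose peak C₀ = D/Vd = 511/199 ≈ 2.568 mg/L.
Steady-state peak Cmax,ss = C₀·R ≈ 2.568 × 1.4231 ≈ 3.655 mg/L.

3.7 mg/L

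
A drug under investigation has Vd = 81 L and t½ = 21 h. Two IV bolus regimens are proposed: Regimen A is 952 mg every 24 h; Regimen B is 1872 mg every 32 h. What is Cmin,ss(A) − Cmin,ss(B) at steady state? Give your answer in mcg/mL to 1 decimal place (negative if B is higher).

-2.6 mcg/mL

Regimen A: f = (1/2)^(24/21) ≈ 0.4529; Cmin,ss = (952/81)·f/(1−f) ≈ 9.729 mcg/mL.
Regimen B: f = (1/2)^(32/21) ≈ 0.3478; Cmin,ss = (1872/81)·f/(1−f) ≈ 12.325 mcg/mL.
Difference ≈ 9.729 − 12.325 ≈ -2.596 mcg/mL.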